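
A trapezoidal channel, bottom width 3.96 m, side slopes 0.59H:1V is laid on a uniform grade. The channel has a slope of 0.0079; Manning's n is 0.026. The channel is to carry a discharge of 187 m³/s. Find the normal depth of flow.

Manning's equation rearranged: A R^(2/3) = nQ / (1·√S) = 0.026 × 187 / (√0.0079) = 54.7.
Trying y = 4.19 m: A R^(2/3) = 42.33 — low.
Trying y = 5.54 m: A R^(2/3) = 71.39 — high.
Trying y = 4.81 m: A R^(2/3) = 54.66 — close enough.

y_n = 4.81 m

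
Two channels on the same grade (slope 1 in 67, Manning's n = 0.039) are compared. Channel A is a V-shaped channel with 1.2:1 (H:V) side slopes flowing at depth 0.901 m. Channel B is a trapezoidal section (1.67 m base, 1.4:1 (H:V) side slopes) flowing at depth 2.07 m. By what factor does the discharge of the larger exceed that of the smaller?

Channel A: For a triangular section with side slope z = 1.2: A = zy² = 1.2×0.901² = 0.9742 m²; P = 2y√(1+z²) = 2×0.901×1.562 = 2.815 m. Hydraulic radius R = A/P = 0.9742/2.815 = 0.3461 m. Q_A = (1/0.039)·0.9742·0.3461^(2/3)·√0.01493 = 1.504 m³/s.
Channel B: With bottom width b = 1.67 m and side slope z = 1.4: A = (b + zy)y = (1.67 + 1.4×2.07)×2.07 = 9.456 m²; P = b + 2y√(1+z²) = 1.67 + 2×2.07×1.72 = 8.793 m. Hydraulic radius R = A/P = 9.456/8.793 = 1.075 m. Q_B = (1/0.039)·9.456·1.075^(2/3)·√0.01493 = 31.09 m³/s.
The larger discharge is 31.09 m³/s and the smaller is 1.504 m³/s; the ratio is 20.7.

20.7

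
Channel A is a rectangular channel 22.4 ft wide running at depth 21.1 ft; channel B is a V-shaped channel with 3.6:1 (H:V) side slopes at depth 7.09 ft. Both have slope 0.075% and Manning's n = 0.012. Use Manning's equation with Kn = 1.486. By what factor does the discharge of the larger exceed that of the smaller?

Channel A: Flow area A = b·y = 22.4 × 21.1 = 472.6 ft². Wetted perimeter P = b + 2y = 22.4 + 2×21.1 = 64.6 ft. Hydraulic radius R = A/P = 472.6/64.6 = 7.316 ft. Q_A = (1.486/0.012)·472.6·7.316^(2/3)·√0.00075 = 6041 ft³/s.
Channel B: For a triangular section with side slope z = 3.6: A = zy² = 3.6×7.09² = 181 ft²; P = 2y√(1+z²) = 2×7.09×3.736 = 52.98 ft. Hydraulic radius R = A/P = 181/52.98 = 3.416 ft. Q_B = (1.486/0.012)·181·3.416^(2/3)·√0.00075 = 1392 ft³/s.
The larger discharge is 6041 ft³/s and the smaller is 1392 ft³/s; the ratio is 4.34.

4.34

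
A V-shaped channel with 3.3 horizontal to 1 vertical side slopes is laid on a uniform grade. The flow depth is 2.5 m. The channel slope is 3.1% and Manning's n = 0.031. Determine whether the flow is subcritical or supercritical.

For a triangular section with side slope z = 3.3: A = zy² = 3.3×2.5² = 20.62 m²; P = 2y√(1+z²) = 2×2.5×3.448 = 17.24 m.
Hydraulic radius R = A/P = 20.62/17.24 = 1.196 m.
V = (1/n) R^(2/3) √S = (1/0.031) × 1.196^(2/3) × √0.031 = 6.4 m/s. Hydraulic depth D_h = A/T = 20.62/16.5 = 1.25 m.
Froude number Fr = V/√(g·D_h) = 6.4/√(9.81×1.25) = 1.83, which is greater than 1, so the flow is supercritical.

supercritical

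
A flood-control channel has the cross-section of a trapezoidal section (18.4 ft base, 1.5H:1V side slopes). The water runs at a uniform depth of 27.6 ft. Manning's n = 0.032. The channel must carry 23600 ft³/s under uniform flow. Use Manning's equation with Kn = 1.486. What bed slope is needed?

With bottom width b = 18.4 ft and side slope z = 1.5: A = (b + zy)y = (18.4 + 1.5×27.6)×27.6 = 1650 ft²; P = b + 2y√(1+z²) = 18.4 + 2×27.6×1.803 = 117.9 ft.
Hydraulic radius R = A/P = 1650/117.9 = 14 ft.
From Manning's equation, S = [nQ / (1.486 A R^(2/3))]² = [0.032 × 23600 / (1.486 × 1650 × 14^(2/3))]² = 0.00281.

S = 0.00281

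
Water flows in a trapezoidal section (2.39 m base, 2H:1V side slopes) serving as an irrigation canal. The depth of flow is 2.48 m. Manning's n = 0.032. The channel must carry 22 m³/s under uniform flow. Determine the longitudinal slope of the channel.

With bottom width b = 2.39 m and side slope z = 2: A = (b + zy)y = (2.39 + 2×2.48)×2.48 = 18.23 m²; P = b + 2y√(1+z²) = 2.39 + 2×2.48×2.236 = 13.48 m.
Hydraulic radius R = A/P = 18.23/13.48 = 1.352 m.
From Manning's equation, S = [nQ / (1 A R^(2/3))]² = [0.032 × 22 / (1 × 18.23 × 1.352^(2/3))]² = 0.000998.

S = 0.000998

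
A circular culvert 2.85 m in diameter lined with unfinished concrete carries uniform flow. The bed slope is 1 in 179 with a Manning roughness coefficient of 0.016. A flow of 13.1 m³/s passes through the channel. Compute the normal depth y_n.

Manning's equation rearranged: A R^(2/3) = nQ / (1·√S) = 0.016 × 13.1 / (√0.005587) = 2.804.
Trying y = 1.09 m: A R^(2/3) = 1.579 — low.
Trying y = 1.51 m: A R^(2/3) = 2.804 — matches.

y_n = 1.51 m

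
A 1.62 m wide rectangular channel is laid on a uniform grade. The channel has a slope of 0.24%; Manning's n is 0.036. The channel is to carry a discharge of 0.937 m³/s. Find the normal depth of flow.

Manning's equation rearranged: A R^(2/3) = nQ / (1·√S) = 0.036 × 0.937 / (√0.0024) = 0.6886.
Try y = 0.976 m: A R^(2/3) = 0.9183 — over.
Try y = 0.571 m: A R^(2/3) = 0.4461 — short.
Try y = 0.785 m: A R^(2/3) = 0.6888 — ≈ 0.6886.

y_n = 0.785 m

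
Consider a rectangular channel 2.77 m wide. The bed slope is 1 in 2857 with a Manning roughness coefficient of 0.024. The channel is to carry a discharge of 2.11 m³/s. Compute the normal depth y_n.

y_n = 1.28 m

Manning's equation rearranged: A R^(2/3) = nQ / (1·√S) = 0.024 × 2.11 / (√0.00035) = 2.707.
At y = 1.59 m: A R^(2/3) = 3.604 — high.
At y = 0.885 m: A R^(2/3) = 1.626 — low.
At y = 1.28 m: A R^(2/3) = 2.702 — close enough.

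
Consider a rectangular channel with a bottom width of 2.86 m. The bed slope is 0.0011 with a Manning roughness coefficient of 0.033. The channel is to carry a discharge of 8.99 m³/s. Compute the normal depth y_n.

y_n = 3.16 m

Manning's equation rearranged: A R^(2/3) = nQ / (1·√S) = 0.033 × 8.99 / (√0.0011) = 8.945.
At y = 3.45 m: A R^(2/3) = 9.939 — too large.
At y = 2.53 m: A R^(2/3) = 6.813 — too small.
At y = 3.16 m: A R^(2/3) = 8.944 — close enough.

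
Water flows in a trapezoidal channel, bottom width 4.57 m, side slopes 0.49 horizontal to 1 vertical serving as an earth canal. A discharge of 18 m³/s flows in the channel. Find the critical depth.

y_c = 1.12 m

At critical depth, Q² T / (g A³) = 1, i.e. A³/T = Q²/g = 18²/9.81 = 33.03.
At y = 0.997 m: A³/T = 23.13 — low.
At y = 1.28 m: A³/T = 50.55 — high.
At y = 1.12 m: A³/T = 33.25 — ≈ 33.03.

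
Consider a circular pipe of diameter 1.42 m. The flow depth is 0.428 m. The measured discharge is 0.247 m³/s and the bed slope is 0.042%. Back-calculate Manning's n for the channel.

For a circular section of diameter D = 1.42 m at depth y = 0.428 m, the central angle is θ = 2 arccos(1 − 2y/D) = 2.325 rad. Then A = (D²/8)(θ − sin θ) = 0.4022 m² and P = Dθ/2 = 1.651 m.
Hydraulic radius R = A/P = 0.4022/1.651 = 0.2437 m.
Rearranging Manning's equation: n = (1/Q) A R^(2/3) S^(1/2) = (1/0.247) × 0.4022 × 0.2437^(2/3) × √0.00042 = 0.013.

n = 0.013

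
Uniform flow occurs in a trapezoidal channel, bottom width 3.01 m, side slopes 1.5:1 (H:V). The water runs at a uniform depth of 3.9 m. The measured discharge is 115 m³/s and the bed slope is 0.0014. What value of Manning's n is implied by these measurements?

n = 0.018

With bottom width b = 3.01 m and side slope z = 1.5: A = (b + zy)y = (3.01 + 1.5×3.9)×3.9 = 34.55 m²; P = b + 2y√(1+z²) = 3.01 + 2×3.9×1.803 = 17.07 m.
Hydraulic radius R = A/P = 34.55/17.07 = 2.024 m.
Rearranging Manning's equation: n = (1/Q) A R^(2/3) S^(1/2) = (1/115) × 34.55 × 2.024^(2/3) × √0.0014 = 0.018.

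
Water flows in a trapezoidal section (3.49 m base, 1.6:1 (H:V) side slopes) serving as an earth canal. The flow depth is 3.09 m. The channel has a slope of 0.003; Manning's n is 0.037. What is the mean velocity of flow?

With bottom width b = 3.49 m and side slope z = 1.6: A = (b + zy)y = (3.49 + 1.6×3.09)×3.09 = 26.06 m²; P = b + 2y√(1+z²) = 3.49 + 2×3.09×1.887 = 15.15 m.
Hydraulic radius R = A/P = 26.06/15.15 = 1.72 m.
From Manning's equation, V = (1/n) R^(2/3) S^(1/2) = (1/0.037) × 1.72^(2/3) × 0.003^(1/2) = 2.13 m/s.

V = 2.13 m/s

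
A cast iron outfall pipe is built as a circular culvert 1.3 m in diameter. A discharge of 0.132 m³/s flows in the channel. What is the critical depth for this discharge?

At critical depth, Q² T / (g A³) = 1, i.e. A³/T = Q²/g = 0.132²/9.81 = 0.001776.
At y = 0.162 m: A³/T = 0.001009 — too small.
At y = 0.215 m: A³/T = 0.003078 — too large.
At y = 0.187 m: A³/T = 0.001777 — close enough.

y_c = 0.187 m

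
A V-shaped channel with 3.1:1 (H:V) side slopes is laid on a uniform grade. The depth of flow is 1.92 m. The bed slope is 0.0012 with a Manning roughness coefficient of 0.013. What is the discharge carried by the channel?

For a triangular section with side slope z = 3.1: A = zy² = 3.1×1.92² = 11.43 m²; P = 2y√(1+z²) = 2×1.92×3.257 = 12.51 m.
Hydraulic radius R = A/P = 11.43/12.51 = 0.9136 m.
Manning's equation: Q = (1/n) A R^(2/3) S^(1/2) = (1/0.013) × 11.43 × 0.9136^(2/3) × 0.0012^(1/2) = 28.7 m³/s.

Q = 28.7 m³/s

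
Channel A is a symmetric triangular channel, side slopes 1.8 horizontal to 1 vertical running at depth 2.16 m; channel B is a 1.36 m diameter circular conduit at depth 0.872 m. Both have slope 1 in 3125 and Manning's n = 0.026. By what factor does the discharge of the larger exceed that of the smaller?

15.4

Channel A: For a triangular section with side slope z = 1.8: A = zy² = 1.8×2.16² = 8.398 m²; P = 2y√(1+z²) = 2×2.16×2.059 = 8.895 m. Hydraulic radius R = A/P = 8.398/8.895 = 0.9441 m. Q_A = (1/0.026)·8.398·0.9441^(2/3)·√0.00032 = 5.561 m³/s.
Channel B: For a circular section of diameter D = 1.36 m at depth y = 0.872 m, the central angle is θ = 2 arccos(1 − 2y/D) = 3.714 rad. Then A = (D²/8)(θ − sin θ) = 0.9839 m² and P = Dθ/2 = 2.526 m. Hydraulic radius R = A/P = 0.9839/2.526 = 0.3896 m. Q_B = (1/0.026)·0.9839·0.3896^(2/3)·√0.00032 = 0.3611 m³/s.
The larger discharge is 5.561 m³/s and the smaller is 0.3611 m³/s; the ratio is 15.4.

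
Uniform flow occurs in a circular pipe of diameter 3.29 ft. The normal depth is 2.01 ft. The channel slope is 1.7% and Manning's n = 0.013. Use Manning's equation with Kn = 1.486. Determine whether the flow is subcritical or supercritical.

supercritical

For a circular section of diameter D = 3.29 ft at depth y = 2.01 ft, the central angle is θ = 2 arccos(1 − 2y/D) = 3.589 rad. Then A = (D²/8)(θ − sin θ) = 5.442 ft² and P = Dθ/2 = 5.904 ft.
Hydraulic radius R = A/P = 5.442/5.904 = 0.9217 ft.
V = (1.486/n) R^(2/3) √S = (1.486/0.013) × 0.9217^(2/3) × √0.017 = 14.12 ft/s. Hydraulic depth D_h = A/T = 5.442/3.208 = 1.696 ft.
Froude number Fr = V/√(g·D_h) = 14.12/√(32.2×1.696) = 1.91, which is greater than 1, so the flow is supercritical.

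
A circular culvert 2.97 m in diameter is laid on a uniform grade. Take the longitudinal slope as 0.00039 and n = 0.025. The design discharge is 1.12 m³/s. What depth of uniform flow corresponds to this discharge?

y_n = 1.01 m

Manning's equation rearranged: A R^(2/3) = nQ / (1·√S) = 0.025 × 1.12 / (√0.00039) = 1.418.
Trying y = 0.8 m: A R^(2/3) = 0.9016 — too small.
Trying y = 1.01 m: A R^(2/3) = 1.415 — close enough.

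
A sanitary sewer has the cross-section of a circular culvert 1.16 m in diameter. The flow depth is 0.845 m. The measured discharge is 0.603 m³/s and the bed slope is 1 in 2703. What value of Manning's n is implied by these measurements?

n = 0.013

For a circular section of diameter D = 1.16 m at depth y = 0.845 m, the central angle is θ = 2 arccos(1 − 2y/D) = 4.091 rad. Then A = (D²/8)(θ − sin θ) = 0.8248 m² and P = Dθ/2 = 2.373 m.
Hydraulic radius R = A/P = 0.8248/2.373 = 0.3476 m.
Rearranging Manning's equation: n = (1/Q) A R^(2/3) S^(1/2) = (1/0.603) × 0.8248 × 0.3476^(2/3) × √0.00037 = 0.013.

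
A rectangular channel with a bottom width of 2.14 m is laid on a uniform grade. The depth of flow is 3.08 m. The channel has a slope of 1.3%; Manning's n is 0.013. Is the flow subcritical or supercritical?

supercritical

Flow area A = b·y = 2.14 × 3.08 = 6.591 m². Wetted perimeter P = b + 2y = 2.14 + 2×3.08 = 8.3 m.
Hydraulic radius R = A/P = 6.591/8.3 = 0.7941 m.
V = (1/n) R^(2/3) √S = (1/0.013) × 0.7941^(2/3) × √0.013 = 7.521 m/s. Hydraulic depth D_h = A/T = 6.591/2.14 = 3.08 m.
Froude number Fr = V/√(g·D_h) = 7.521/√(9.81×3.08) = 1.37, which is greater than 1, so the flow is supercritical.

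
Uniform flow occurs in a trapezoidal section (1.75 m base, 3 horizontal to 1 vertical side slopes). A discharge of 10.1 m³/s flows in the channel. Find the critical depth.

At critical depth, Q² T / (g A³) = 1, i.e. A³/T = Q²/g = 10.1²/9.81 = 10.4.
Try y = 0.683 m: A³/T = 2.987 — short.
Try y = 1.13 m: A³/T = 22.97 — over.
Try y = 0.933 m: A³/T = 10.4 — matches.

y_c = 0.933 m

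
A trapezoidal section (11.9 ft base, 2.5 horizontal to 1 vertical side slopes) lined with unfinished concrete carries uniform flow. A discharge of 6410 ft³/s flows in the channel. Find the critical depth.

At critical depth, Q² T / (g A³) = 1, i.e. A³/T = Q²/g = 6410²/32.2 = 1276000.
Trying y = 13.5 ft: A³/T = 2948000 — over.
Trying y = 8.9 ft: A³/T = 497800 — short.
Trying y = 11.1 ft: A³/T = 1265000 — matches.

y_c = 11.1 ft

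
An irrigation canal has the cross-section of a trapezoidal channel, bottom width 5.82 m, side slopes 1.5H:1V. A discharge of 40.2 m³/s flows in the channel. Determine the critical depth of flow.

At critical depth, Q² T / (g A³) = 1, i.e. A³/T = Q²/g = 40.2²/9.81 = 164.7.
Try y = 1.18 m: A³/T = 76.75 — short.
Try y = 1.62 m: A³/T = 223.5 — over.
Try y = 1.48 m: A³/T = 164.2 — ≈ 164.7.

y_c = 1.48 m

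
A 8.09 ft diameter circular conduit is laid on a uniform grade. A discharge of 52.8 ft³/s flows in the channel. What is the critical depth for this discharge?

y_c = 1.77 ft

At critical depth, Q² T / (g A³) = 1, i.e. A³/T = Q²/g = 52.8²/32.2 = 86.58.
Try y = 1.26 ft: A³/T = 22.69 — low.
Try y = 2.09 ft: A³/T = 164.6 — high.
Try y = 1.77 ft: A³/T = 86.07 — ≈ 86.58.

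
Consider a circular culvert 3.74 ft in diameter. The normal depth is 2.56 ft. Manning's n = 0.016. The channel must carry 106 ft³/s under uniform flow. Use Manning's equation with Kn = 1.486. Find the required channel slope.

For a circular section of diameter D = 3.74 ft at depth y = 2.56 ft, the central angle is θ = 2 arccos(1 − 2y/D) = 3.897 rad. Then A = (D²/8)(θ − sin θ) = 8.014 ft² and P = Dθ/2 = 7.288 ft.
Hydraulic radius R = A/P = 8.014/7.288 = 1.1 ft.
From Manning's equation, S = [nQ / (1.486 A R^(2/3))]² = [0.016 × 106 / (1.486 × 8.014 × 1.1^(2/3))]² = 0.0179.

S = 0.0179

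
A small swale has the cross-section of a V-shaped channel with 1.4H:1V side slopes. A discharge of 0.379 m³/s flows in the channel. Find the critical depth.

y_c = 0.431 m

At critical depth, Q² T / (g A³) = 1, i.e. A³/T = Q²/g = 0.379²/9.81 = 0.01464.
At y = 0.517 m: A³/T = 0.0362 — over.
At y = 0.316 m: A³/T = 0.003088 — short.
At y = 0.431 m: A³/T = 0.01458 — matches.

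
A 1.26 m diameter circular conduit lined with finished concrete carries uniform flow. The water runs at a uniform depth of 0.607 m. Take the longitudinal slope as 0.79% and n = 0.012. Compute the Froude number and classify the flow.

For a circular section of diameter D = 1.26 m at depth y = 0.607 m, the central angle is θ = 2 arccos(1 − 2y/D) = 3.069 rad. Then A = (D²/8)(θ − sin θ) = 0.5945 m² and P = Dθ/2 = 1.933 m.
Hydraulic radius R = A/P = 0.5945/1.933 = 0.3075 m.
V = (1/n) R^(2/3) √S = (1/0.012) × 0.3075^(2/3) × √0.0079 = 3.374 m/s. Hydraulic depth D_h = A/T = 0.5945/1.259 = 0.4721 m.
Froude number Fr = V/√(g·D_h) = 3.374/√(9.81×0.4721) = 1.57, which is greater than 1, so the flow is supercritical.

supercritical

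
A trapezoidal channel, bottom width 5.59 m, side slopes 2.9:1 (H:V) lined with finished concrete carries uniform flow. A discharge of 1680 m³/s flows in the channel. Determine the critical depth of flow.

y_c = 8.37 m

At critical depth, Q² T / (g A³) = 1, i.e. A³/T = Q²/g = 1680²/9.81 = 287700.
At y = 6.24 m: A³/T = 77280 — too small.
At y = 9.97 m: A³/T = 641900 — too large.
At y = 8.37 m: A³/T = 288500 — matches.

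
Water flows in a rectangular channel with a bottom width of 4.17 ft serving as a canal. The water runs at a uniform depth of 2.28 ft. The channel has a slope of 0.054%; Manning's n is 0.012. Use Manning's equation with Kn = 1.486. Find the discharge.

Flow area A = b·y = 4.17 × 2.28 = 9.508 ft². Wetted perimeter P = b + 2y = 4.17 + 2×2.28 = 8.73 ft.
Hydraulic radius R = A/P = 9.508/8.73 = 1.089 ft.
Manning's equation: Q = (1.486/n) A R^(2/3) S^(1/2) = (1.486/0.012) × 9.508 × 1.089^(2/3) × 0.00054^(1/2) = 29 ft³/s.

Q = 29 ft³/s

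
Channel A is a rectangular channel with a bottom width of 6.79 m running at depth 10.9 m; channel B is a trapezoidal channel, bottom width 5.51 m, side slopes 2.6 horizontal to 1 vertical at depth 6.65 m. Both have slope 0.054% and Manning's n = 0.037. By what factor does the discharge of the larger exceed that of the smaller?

Channel A: Flow area A = b·y = 6.79 × 10.9 = 74.01 m². Wetted perimeter P = b + 2y = 6.79 + 2×10.9 = 28.59 m. Hydraulic radius R = A/P = 74.01/28.59 = 2.589 m. Q_A = (1/0.037)·74.01·2.589^(2/3)·√0.00054 = 87.64 m³/s.
Channel B: With bottom width b = 5.51 m and side slope z = 2.6: A = (b + zy)y = (5.51 + 2.6×6.65)×6.65 = 151.6 m²; P = b + 2y√(1+z²) = 5.51 + 2×6.65×2.786 = 42.56 m. Hydraulic radius R = A/P = 151.6/42.56 = 3.563 m. Q_B = (1/0.037)·151.6·3.563^(2/3)·√0.00054 = 222.1 m³/s.
The larger discharge is 222.1 m³/s and the smaller is 87.64 m³/s; the ratio is 2.53.

2.53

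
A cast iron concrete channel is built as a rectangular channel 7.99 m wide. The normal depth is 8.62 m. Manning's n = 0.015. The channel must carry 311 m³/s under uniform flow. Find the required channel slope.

S = 0.0012

Flow area A = b·y = 7.99 × 8.62 = 68.87 m². Wetted perimeter P = b + 2y = 7.99 + 2×8.62 = 25.23 m.
Hydraulic radius R = A/P = 68.87/25.23 = 2.73 m.
From Manning's equation, S = [nQ / (1 A R^(2/3))]² = [0.015 × 311 / (1 × 68.87 × 2.73^(2/3))]² = 0.0012.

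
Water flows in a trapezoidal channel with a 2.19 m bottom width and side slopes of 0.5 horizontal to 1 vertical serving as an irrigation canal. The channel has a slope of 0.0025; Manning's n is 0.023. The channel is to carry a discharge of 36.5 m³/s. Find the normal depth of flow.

Manning's equation rearranged: A R^(2/3) = nQ / (1·√S) = 0.023 × 36.5 / (√0.0025) = 16.79.
Trying y = 2.44 m: A R^(2/3) = 8.803 — too small.
Trying y = 3.89 m: A R^(2/3) = 20.86 — too large.
Trying y = 3.47 m: A R^(2/3) = 16.79 — matches.

y_n = 3.47 m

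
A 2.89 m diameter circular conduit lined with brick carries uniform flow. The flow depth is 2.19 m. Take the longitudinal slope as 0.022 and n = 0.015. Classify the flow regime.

supercritical

For a circular section of diameter D = 2.89 m at depth y = 2.19 m, the central angle is θ = 2 arccos(1 − 2y/D) = 4.225 rad. Then A = (D²/8)(θ − sin θ) = 5.333 m² and P = Dθ/2 = 6.105 m.
Hydraulic radius R = A/P = 5.333/6.105 = 0.8736 m.
V = (1/n) R^(2/3) √S = (1/0.015) × 0.8736^(2/3) × √0.022 = 9.036 m/s. Hydraulic depth D_h = A/T = 5.333/2.476 = 2.154 m.
Froude number Fr = V/√(g·D_h) = 9.036/√(9.81×2.154) = 1.97, which is greater than 1, so the flow is supercritical.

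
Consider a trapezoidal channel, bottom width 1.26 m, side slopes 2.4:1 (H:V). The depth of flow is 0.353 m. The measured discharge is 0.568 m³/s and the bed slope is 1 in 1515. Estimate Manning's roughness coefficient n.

n = 0.013

With bottom width b = 1.26 m and side slope z = 2.4: A = (b + zy)y = (1.26 + 2.4×0.353)×0.353 = 0.7438 m²; P = b + 2y√(1+z²) = 1.26 + 2×0.353×2.6 = 3.096 m.
Hydraulic radius R = A/P = 0.7438/3.096 = 0.2403 m.
Rearranging Manning's equation: n = (1/Q) A R^(2/3) S^(1/2) = (1/0.568) × 0.7438 × 0.2403^(2/3) × √0.0006601 = 0.013.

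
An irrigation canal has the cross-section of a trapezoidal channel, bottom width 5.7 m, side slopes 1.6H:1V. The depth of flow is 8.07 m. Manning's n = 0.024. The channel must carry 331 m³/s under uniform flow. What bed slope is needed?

S = 0.000419

With bottom width b = 5.7 m and side slope z = 1.6: A = (b + zy)y = (5.7 + 1.6×8.07)×8.07 = 150.2 m²; P = b + 2y√(1+z²) = 5.7 + 2×8.07×1.887 = 36.15 m.
Hydraulic radius R = A/P = 150.2/36.15 = 4.155 m.
From Manning's equation, S = [nQ / (1 A R^(2/3))]² = [0.024 × 331 / (1 × 150.2 × 4.155^(2/3))]² = 0.000419.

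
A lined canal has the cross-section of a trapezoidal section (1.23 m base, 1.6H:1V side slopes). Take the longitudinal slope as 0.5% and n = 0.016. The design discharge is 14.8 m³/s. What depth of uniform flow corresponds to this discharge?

Manning's equation rearranged: A R^(2/3) = nQ / (1·√S) = 0.016 × 14.8 / (√0.005) = 3.349.
Try y = 0.904 m: A R^(2/3) = 1.567 — short.
Try y = 1.44 m: A R^(2/3) = 4.252 — over.
Try y = 1.29 m: A R^(2/3) = 3.34 — matches.

y_n = 1.29 m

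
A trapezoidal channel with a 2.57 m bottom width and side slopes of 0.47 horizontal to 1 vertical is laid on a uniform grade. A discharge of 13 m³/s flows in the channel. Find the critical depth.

At critical depth, Q² T / (g A³) = 1, i.e. A³/T = Q²/g = 13²/9.81 = 17.23.
Try y = 1.53 m: A³/T = 31.79 — over.
Try y = 1.04 m: A³/T = 9.074 — short.
Try y = 1.27 m: A³/T = 17.29 — matches.

y_c = 1.27 m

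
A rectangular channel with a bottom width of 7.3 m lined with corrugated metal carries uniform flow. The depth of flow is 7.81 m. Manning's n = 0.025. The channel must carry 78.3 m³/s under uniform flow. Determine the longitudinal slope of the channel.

Flow area A = b·y = 7.3 × 7.81 = 57.01 m². Wetted perimeter P = b + 2y = 7.3 + 2×7.81 = 22.92 m.
Hydraulic radius R = A/P = 57.01/22.92 = 2.487 m.
From Manning's equation, S = [nQ / (1 A R^(2/3))]² = [0.025 × 78.3 / (1 × 57.01 × 2.487^(2/3))]² = 0.00035.

S = 0.00035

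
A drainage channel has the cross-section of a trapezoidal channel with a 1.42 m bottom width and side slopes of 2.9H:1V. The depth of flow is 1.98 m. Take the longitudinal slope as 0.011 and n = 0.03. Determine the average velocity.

V = 3.6 m/s

With bottom width b = 1.42 m and side slope z = 2.9: A = (b + zy)y = (1.42 + 2.9×1.98)×1.98 = 14.18 m²; P = b + 2y√(1+z²) = 1.42 + 2×1.98×3.068 = 13.57 m.
Hydraulic radius R = A/P = 14.18/13.57 = 1.045 m.
From Manning's equation, V = (1/n) R^(2/3) S^(1/2) = (1/0.03) × 1.045^(2/3) × 0.011^(1/2) = 3.6 m/s.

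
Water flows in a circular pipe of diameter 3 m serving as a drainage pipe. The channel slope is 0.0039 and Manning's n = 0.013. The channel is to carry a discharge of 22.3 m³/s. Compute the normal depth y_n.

Manning's equation rearranged: A R^(2/3) = nQ / (1·√S) = 0.013 × 22.3 / (√0.0039) = 4.642.
At y = 1.4 m: A R^(2/3) = 2.591 — short.
At y = 2.28 m: A R^(2/3) = 5.402 — over.
At y = 2.02 m: A R^(2/3) = 4.637 — matches.

y_n = 2.02 m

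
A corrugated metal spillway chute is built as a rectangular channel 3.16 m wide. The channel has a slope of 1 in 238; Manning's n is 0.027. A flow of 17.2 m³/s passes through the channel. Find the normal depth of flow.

Manning's equation rearranged: A R^(2/3) = nQ / (1·√S) = 0.027 × 17.2 / (√0.004202) = 7.164.
At y = 2.78 m: A R^(2/3) = 8.828 — over.
At y = 1.7 m: A R^(2/3) = 4.702 — short.
At y = 2.35 m: A R^(2/3) = 7.15 — ≈ 7.164.

y_n = 2.35 m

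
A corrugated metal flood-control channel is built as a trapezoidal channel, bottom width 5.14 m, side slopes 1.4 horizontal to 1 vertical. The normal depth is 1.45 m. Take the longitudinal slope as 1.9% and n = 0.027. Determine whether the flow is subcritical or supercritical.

With bottom width b = 5.14 m and side slope z = 1.4: A = (b + zy)y = (5.14 + 1.4×1.45)×1.45 = 10.4 m²; P = b + 2y√(1+z²) = 5.14 + 2×1.45×1.72 = 10.13 m.
Hydraulic radius R = A/P = 10.4/10.13 = 1.026 m.
V = (1/n) R^(2/3) √S = (1/0.027) × 1.026^(2/3) × √0.019 = 5.195 m/s. Hydraulic depth D_h = A/T = 10.4/9.2 = 1.13 m.
Froude number Fr = V/√(g·D_h) = 5.195/√(9.81×1.13) = 1.56, which is greater than 1, so the flow is supercritical.

supercritical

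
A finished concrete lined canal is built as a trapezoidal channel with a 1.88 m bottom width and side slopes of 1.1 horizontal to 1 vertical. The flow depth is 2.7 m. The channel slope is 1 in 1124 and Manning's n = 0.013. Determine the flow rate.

With bottom width b = 1.88 m and side slope z = 1.1: A = (b + zy)y = (1.88 + 1.1×2.7)×2.7 = 13.1 m²; P = b + 2y√(1+z²) = 1.88 + 2×2.7×1.487 = 9.908 m.
Hydraulic radius R = A/P = 13.1/9.908 = 1.322 m.
Manning's equation: Q = (1/n) A R^(2/3) S^(1/2) = (1/0.013) × 13.1 × 1.322^(2/3) × 0.0008897^(1/2) = 36.2 m³/s.

Q = 36.2 m³/s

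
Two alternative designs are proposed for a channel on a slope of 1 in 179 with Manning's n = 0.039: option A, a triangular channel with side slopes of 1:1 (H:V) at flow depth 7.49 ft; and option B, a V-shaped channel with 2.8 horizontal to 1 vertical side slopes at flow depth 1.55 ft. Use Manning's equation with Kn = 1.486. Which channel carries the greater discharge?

channel A

Channel A: For a triangular section with side slope z = 1: A = zy² = 1×7.49² = 56.1 ft²; P = 2y√(1+z²) = 2×7.49×1.414 = 21.18 ft. Hydraulic radius R = A/P = 56.1/21.18 = 2.648 ft. Q_A = (1.486/0.039)·56.1·2.648^(2/3)·√0.005587 = 305.8 ft³/s.
Channel B: For a triangular section with side slope z = 2.8: A = zy² = 2.8×1.55² = 6.727 ft²; P = 2y√(1+z²) = 2×1.55×2.973 = 9.217 ft. Hydraulic radius R = A/P = 6.727/9.217 = 0.7298 ft. Q_B = (1.486/0.039)·6.727·0.7298^(2/3)·√0.005587 = 15.53 ft³/s.
Q_A = 305.8 ft³/s vs Q_B = 15.53 ft³/s, so channel A carries more.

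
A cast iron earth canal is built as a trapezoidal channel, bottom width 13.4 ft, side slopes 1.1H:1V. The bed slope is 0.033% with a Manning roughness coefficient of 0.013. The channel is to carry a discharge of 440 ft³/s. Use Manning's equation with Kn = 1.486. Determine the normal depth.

Manning's equation rearranged: A R^(2/3) = nQ / (1.486·√S) = 0.013 × 440 / (1.486 × √0.00033) = 211.9.
Try y = 4.47 ft: A R^(2/3) = 172.9 — too small.
Try y = 5.01 ft: A R^(2/3) = 212.1 — matches.

y_n = 5.01 ft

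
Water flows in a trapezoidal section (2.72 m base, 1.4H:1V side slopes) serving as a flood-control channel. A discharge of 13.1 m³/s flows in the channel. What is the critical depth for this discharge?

y_c = 1.1 m

At critical depth, Q² T / (g A³) = 1, i.e. A³/T = Q²/g = 13.1²/9.81 = 17.49.
At y = 1.36 m: A³/T = 38.1 — high.
At y = 0.788 m: A³/T = 5.55 — low.
At y = 1.1 m: A³/T = 17.74 — close enough.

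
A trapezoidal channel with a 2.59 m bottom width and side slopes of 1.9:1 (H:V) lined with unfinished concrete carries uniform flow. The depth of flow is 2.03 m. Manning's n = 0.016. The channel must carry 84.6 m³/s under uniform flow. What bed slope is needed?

S = 0.0088

With bottom width b = 2.59 m and side slope z = 1.9: A = (b + zy)y = (2.59 + 1.9×2.03)×2.03 = 13.09 m²; P = b + 2y√(1+z²) = 2.59 + 2×2.03×2.147 = 11.31 m.
Hydraulic radius R = A/P = 13.09/11.31 = 1.157 m.
From Manning's equation, S = [nQ / (1 A R^(2/3))]² = [0.016 × 84.6 / (1 × 13.09 × 1.157^(2/3))]² = 0.0088.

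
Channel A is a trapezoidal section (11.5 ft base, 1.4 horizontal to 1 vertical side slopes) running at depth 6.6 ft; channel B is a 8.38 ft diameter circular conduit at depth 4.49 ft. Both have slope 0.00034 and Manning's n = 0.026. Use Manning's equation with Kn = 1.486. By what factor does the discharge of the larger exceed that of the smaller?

Channel A: With bottom width b = 11.5 ft and side slope z = 1.4: A = (b + zy)y = (11.5 + 1.4×6.6)×6.6 = 136.9 ft²; P = b + 2y√(1+z²) = 11.5 + 2×6.6×1.72 = 34.21 ft. Hydraulic radius R = A/P = 136.9/34.21 = 4.001 ft. Q_A = (1.486/0.026)·136.9·4.001^(2/3)·√0.00034 = 363.6 ft³/s.
Channel B: For a circular section of diameter D = 8.38 ft at depth y = 4.49 ft, the central angle is θ = 2 arccos(1 − 2y/D) = 3.285 rad. Then A = (D²/8)(θ − sin θ) = 30.09 ft² and P = Dθ/2 = 13.76 ft. Hydraulic radius R = A/P = 30.09/13.76 = 2.186 ft. Q_B = (1.486/0.026)·30.09·2.186^(2/3)·√0.00034 = 53.41 ft³/s.
The larger discharge is 363.6 ft³/s and the smaller is 53.41 ft³/s; the ratio is 6.81.

6.81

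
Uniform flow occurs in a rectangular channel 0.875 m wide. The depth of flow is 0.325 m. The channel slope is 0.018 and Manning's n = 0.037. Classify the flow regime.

subcritical

Flow area A = b·y = 0.875 × 0.325 = 0.2844 m². Wetted perimeter P = b + 2y = 0.875 + 2×0.325 = 1.525 m.
Hydraulic radius R = A/P = 0.2844/1.525 = 0.1865 m.
V = (1/n) R^(2/3) √S = (1/0.037) × 0.1865^(2/3) × √0.018 = 1.184 m/s. Hydraulic depth D_h = A/T = 0.2844/0.875 = 0.325 m.
Froude number Fr = V/√(g·D_h) = 1.184/√(9.81×0.325) = 0.663, which is less than 1, so the flow is subcritical.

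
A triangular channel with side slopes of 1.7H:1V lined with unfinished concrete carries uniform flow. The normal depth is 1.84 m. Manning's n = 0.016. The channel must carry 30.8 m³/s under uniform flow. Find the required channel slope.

For a triangular section with side slope z = 1.7: A = zy² = 1.7×1.84² = 5.756 m²; P = 2y√(1+z²) = 2×1.84×1.972 = 7.258 m.
Hydraulic radius R = A/P = 5.756/7.258 = 0.793 m.
From Manning's equation, S = [nQ / (1 A R^(2/3))]² = [0.016 × 30.8 / (1 × 5.756 × 0.793^(2/3))]² = 0.00999.

S = 0.00999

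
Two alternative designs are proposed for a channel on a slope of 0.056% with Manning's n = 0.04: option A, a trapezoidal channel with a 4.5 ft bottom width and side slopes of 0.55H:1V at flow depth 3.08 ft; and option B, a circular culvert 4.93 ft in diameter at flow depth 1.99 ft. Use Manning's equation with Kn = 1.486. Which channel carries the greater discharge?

Channel A: With bottom width b = 4.5 ft and side slope z = 0.55: A = (b + zy)y = (4.5 + 0.55×3.08)×3.08 = 19.08 ft²; P = b + 2y√(1+z²) = 4.5 + 2×3.08×1.141 = 11.53 ft. Hydraulic radius R = A/P = 19.08/11.53 = 1.655 ft. Q_A = (1.486/0.04)·19.08·1.655^(2/3)·√0.00056 = 23.46 ft³/s.
Channel B: For a circular section of diameter D = 4.93 ft at depth y = 1.99 ft, the central angle is θ = 2 arccos(1 − 2y/D) = 2.754 rad. Then A = (D²/8)(θ − sin θ) = 7.217 ft² and P = Dθ/2 = 6.788 ft. Hydraulic radius R = A/P = 7.217/6.788 = 1.063 ft. Q_B = (1.486/0.04)·7.217·1.063^(2/3)·√0.00056 = 6.61 ft³/s.
Q_A = 23.46 ft³/s vs Q_B = 6.61 ft³/s, so channel A carries more.

channel A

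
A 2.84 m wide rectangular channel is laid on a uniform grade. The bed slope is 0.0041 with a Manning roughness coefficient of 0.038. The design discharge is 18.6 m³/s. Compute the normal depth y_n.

y_n = 3.8 m

Manning's equation rearranged: A R^(2/3) = nQ / (1·√S) = 0.038 × 18.6 / (√0.0041) = 11.04.
Try y = 4.23 m: A R^(2/3) = 12.51 — high.
Try y = 2.79 m: A R^(2/3) = 7.609 — low.
Try y = 3.8 m: A R^(2/3) = 11.03 — close enough.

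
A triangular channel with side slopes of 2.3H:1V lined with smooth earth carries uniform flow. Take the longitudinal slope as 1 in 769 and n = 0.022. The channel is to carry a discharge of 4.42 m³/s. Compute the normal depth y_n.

y_n = 1.29 m

Manning's equation rearranged: A R^(2/3) = nQ / (1·√S) = 0.022 × 4.42 / (√0.0013) = 2.697.
Try y = 1.06 m: A R^(2/3) = 1.598 — short.
Try y = 1.62 m: A R^(2/3) = 4.951 — over.
Try y = 1.29 m: A R^(2/3) = 2.697 — ≈ 2.697.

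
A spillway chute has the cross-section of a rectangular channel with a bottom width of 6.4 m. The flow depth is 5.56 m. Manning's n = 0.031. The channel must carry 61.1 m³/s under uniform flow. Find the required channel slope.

Flow area A = b·y = 6.4 × 5.56 = 35.58 m². Wetted perimeter P = b + 2y = 6.4 + 2×5.56 = 17.52 m.
Hydraulic radius R = A/P = 35.58/17.52 = 2.031 m.
From Manning's equation, S = [nQ / (1 A R^(2/3))]² = [0.031 × 61.1 / (1 × 35.58 × 2.031^(2/3))]² = 0.0011.

S = 0.0011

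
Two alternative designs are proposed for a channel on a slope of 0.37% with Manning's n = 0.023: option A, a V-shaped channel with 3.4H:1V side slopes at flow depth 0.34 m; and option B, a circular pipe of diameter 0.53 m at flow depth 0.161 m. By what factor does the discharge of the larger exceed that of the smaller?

Channel A: For a triangular section with side slope z = 3.4: A = zy² = 3.4×0.34² = 0.393 m²; P = 2y√(1+z²) = 2×0.34×3.544 = 2.41 m. Hydraulic radius R = A/P = 0.393/2.41 = 0.1631 m. Q_A = (1/0.023)·0.393·0.1631^(2/3)·√0.0037 = 0.3103 m³/s.
Channel B: For a circular section of diameter D = 0.53 m at depth y = 0.161 m, the central angle is θ = 2 arccos(1 − 2y/D) = 2.335 rad. Then A = (D²/8)(θ − sin θ) = 0.05664 m² and P = Dθ/2 = 0.6188 m. Hydraulic radius R = A/P = 0.05664/0.6188 = 0.09153 m. Q_B = (1/0.023)·0.05664·0.09153^(2/3)·√0.0037 = 0.03042 m³/s.
The larger discharge is 0.3103 m³/s and the smaller is 0.03042 m³/s; the ratio is 10.2.

10.2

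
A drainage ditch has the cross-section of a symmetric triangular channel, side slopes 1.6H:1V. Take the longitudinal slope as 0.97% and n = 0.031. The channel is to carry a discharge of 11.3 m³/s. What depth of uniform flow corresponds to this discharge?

y_n = 1.67 m

Manning's equation rearranged: A R^(2/3) = nQ / (1·√S) = 0.031 × 11.3 / (√0.0097) = 3.557.
Try y = 1.99 m: A R^(2/3) = 5.658 — over.
Try y = 1.37 m: A R^(2/3) = 2.091 — short.
Try y = 1.67 m: A R^(2/3) = 3.545 — ≈ 3.557.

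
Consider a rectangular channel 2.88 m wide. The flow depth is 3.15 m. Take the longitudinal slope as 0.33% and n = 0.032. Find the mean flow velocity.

Flow area A = b·y = 2.88 × 3.15 = 9.072 m². Wetted perimeter P = b + 2y = 2.88 + 2×3.15 = 9.18 m.
Hydraulic radius R = A/P = 9.072/9.18 = 0.9882 m.
From Manning's equation, V = (1/n) R^(2/3) S^(1/2) = (1/0.032) × 0.9882^(2/3) × 0.0033^(1/2) = 1.78 m/s.

V = 1.78 m/s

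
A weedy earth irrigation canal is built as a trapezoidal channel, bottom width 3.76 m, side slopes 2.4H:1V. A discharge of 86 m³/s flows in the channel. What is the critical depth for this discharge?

At critical depth, Q² T / (g A³) = 1, i.e. A³/T = Q²/g = 86²/9.81 = 753.9.
Try y = 2.61 m: A³/T = 1099 — too large.
Try y = 1.72 m: A³/T = 207.8 — too small.
Try y = 2.38 m: A³/T = 754.5 — close enough.

y_c = 2.38 m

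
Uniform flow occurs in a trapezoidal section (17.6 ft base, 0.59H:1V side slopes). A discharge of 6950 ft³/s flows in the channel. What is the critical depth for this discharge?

y_c = 14.3 ft

At critical depth, Q² T / (g A³) = 1, i.e. A³/T = Q²/g = 6950²/32.2 = 1500000.
Trying y = 15.8 ft: A³/T = 2124000 — over.
Trying y = 10.5 ft: A³/T = 520100 — short.
Trying y = 14.3 ft: A³/T = 1497000 — ≈ 1500000.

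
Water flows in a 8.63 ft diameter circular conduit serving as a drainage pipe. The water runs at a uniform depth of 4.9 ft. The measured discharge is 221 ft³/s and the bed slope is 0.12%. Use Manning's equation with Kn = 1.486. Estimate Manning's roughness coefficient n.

n = 0.014

For a circular section of diameter D = 8.63 ft at depth y = 4.9 ft, the central angle is θ = 2 arccos(1 − 2y/D) = 3.414 rad. Then A = (D²/8)(θ − sin θ) = 34.28 ft² and P = Dθ/2 = 14.73 ft.
Hydraulic radius R = A/P = 34.28/14.73 = 2.327 ft.
Rearranging Manning's equation: n = (1.486/Q) A R^(2/3) S^(1/2) = (1.486/221) × 34.28 × 2.327^(2/3) × √0.0012 = 0.014.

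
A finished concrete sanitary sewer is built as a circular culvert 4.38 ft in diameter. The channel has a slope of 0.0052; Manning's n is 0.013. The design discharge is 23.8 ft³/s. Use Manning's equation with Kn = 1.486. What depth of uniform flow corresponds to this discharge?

Manning's equation rearranged: A R^(2/3) = nQ / (1.486·√S) = 0.013 × 23.8 / (1.486 × √0.0052) = 2.887.
Trying y = 0.899 ft: A R^(2/3) = 1.477 — short.
Trying y = 1.38 ft: A R^(2/3) = 3.445 — over.
Trying y = 1.26 ft: A R^(2/3) = 2.889 — close enough.

y_n = 1.26 ft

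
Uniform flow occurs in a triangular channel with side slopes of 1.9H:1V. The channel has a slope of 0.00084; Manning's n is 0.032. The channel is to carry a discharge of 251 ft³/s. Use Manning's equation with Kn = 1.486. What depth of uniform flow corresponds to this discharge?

Manning's equation rearranged: A R^(2/3) = nQ / (1.486·√S) = 0.032 × 251 / (1.486 × √0.00084) = 186.5.
At y = 8.69 ft: A R^(2/3) = 352.1 — too large.
At y = 6.85 ft: A R^(2/3) = 186.7 — close enough.

y_n = 6.85 ft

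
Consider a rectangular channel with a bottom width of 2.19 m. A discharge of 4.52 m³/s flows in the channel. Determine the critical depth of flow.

For a rectangular channel, critical depth y_c = (q²/g)^(1/3) where q = Q/b = 4.52/2.19 = 2.064 m²/s.
So y_c = (2.064²/9.81)^(1/3) = 0.757 m.

y_c = 0.757 m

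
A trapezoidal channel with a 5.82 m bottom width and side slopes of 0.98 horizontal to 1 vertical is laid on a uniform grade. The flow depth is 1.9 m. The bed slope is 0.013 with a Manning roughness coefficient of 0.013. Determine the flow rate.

With bottom width b = 5.82 m and side slope z = 0.98: A = (b + zy)y = (5.82 + 0.98×1.9)×1.9 = 14.6 m²; P = b + 2y√(1+z²) = 5.82 + 2×1.9×1.4 = 11.14 m.
Hydraulic radius R = A/P = 14.6/11.14 = 1.31 m.
Manning's equation: Q = (1/n) A R^(2/3) S^(1/2) = (1/0.013) × 14.6 × 1.31^(2/3) × 0.013^(1/2) = 153 m³/s.

Q = 153 m³/s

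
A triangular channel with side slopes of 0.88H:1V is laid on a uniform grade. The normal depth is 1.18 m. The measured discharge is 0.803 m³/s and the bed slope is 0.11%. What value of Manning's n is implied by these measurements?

For a triangular section with side slope z = 0.88: A = zy² = 0.88×1.18² = 1.225 m²; P = 2y√(1+z²) = 2×1.18×1.332 = 3.144 m.
Hydraulic radius R = A/P = 1.225/3.144 = 0.3898 m.
Rearranging Manning's equation: n = (1/Q) A R^(2/3) S^(1/2) = (1/0.803) × 1.225 × 0.3898^(2/3) × √0.0011 = 0.027.

n = 0.027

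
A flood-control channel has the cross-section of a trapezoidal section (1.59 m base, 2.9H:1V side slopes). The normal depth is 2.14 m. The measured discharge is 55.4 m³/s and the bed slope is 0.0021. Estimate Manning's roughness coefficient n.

n = 0.015

With bottom width b = 1.59 m and side slope z = 2.9: A = (b + zy)y = (1.59 + 2.9×2.14)×2.14 = 16.68 m²; P = b + 2y√(1+z²) = 1.59 + 2×2.14×3.068 = 14.72 m.
Hydraulic radius R = A/P = 16.68/14.72 = 1.133 m.
Rearranging Manning's equation: n = (1/Q) A R^(2/3) S^(1/2) = (1/55.4) × 16.68 × 1.133^(2/3) × √0.0021 = 0.015.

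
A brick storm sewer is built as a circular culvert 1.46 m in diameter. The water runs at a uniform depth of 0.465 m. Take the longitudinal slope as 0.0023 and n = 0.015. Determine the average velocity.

V = 1.31 m/s

For a circular section of diameter D = 1.46 m at depth y = 0.465 m, the central angle is θ = 2 arccos(1 − 2y/D) = 2.399 rad. Then A = (D²/8)(θ − sin θ) = 0.4589 m² and P = Dθ/2 = 1.751 m.
Hydraulic radius R = A/P = 0.4589/1.751 = 0.2621 m.
From Manning's equation, V = (1/n) R^(2/3) S^(1/2) = (1/0.015) × 0.2621^(2/3) × 0.0023^(1/2) = 1.31 m/s.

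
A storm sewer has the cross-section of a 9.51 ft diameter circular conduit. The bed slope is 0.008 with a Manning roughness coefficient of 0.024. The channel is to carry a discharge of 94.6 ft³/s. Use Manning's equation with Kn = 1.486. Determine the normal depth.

Manning's equation rearranged: A R^(2/3) = nQ / (1.486·√S) = 0.024 × 94.6 / (1.486 × √0.008) = 17.08.
Try y = 1.76 ft: A R^(2/3) = 9.465 — short.
Try y = 2.8 ft: A R^(2/3) = 23.89 — over.
Try y = 2.36 ft: A R^(2/3) = 17.08 — matches.

y_n = 2.36 ft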